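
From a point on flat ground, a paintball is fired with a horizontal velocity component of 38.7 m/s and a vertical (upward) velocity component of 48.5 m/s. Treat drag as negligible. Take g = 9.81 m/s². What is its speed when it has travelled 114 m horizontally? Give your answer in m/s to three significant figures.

43.4 m/s

x = vₓ t ⇒ t = 114/38.70 = 2.946 s.
Vertical velocity there: v_y = v_y0 − g t = 48.50 − 9.81 × 2.946 = 19.60 m/s.
Speed: √(vₓ² + v_y²) = √(38.70² + 19.60²) = 43.38 m/s.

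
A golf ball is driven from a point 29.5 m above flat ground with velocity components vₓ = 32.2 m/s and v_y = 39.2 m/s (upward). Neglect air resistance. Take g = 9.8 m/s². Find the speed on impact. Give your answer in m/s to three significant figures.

56.1 m/s

With up positive and y = 0 at the ground: y(t) = 29.5 + (39.20) t − 4.900 t². Setting y = 0 and taking the positive root: t = [39.20 + √(39.20² + 2·9.80·29.5)] / 9.80 = (39.20 + 45.99) / 9.80 = 8.693 s.
Vertical velocity at impact: v_y = v_y0 − g t = 39.20 − 9.80 × 8.693 = −45.99 m/s.
Speed: |v| = √(vₓ² + v_y²) = √(32.20² + 45.99²) = 56.14 m/s.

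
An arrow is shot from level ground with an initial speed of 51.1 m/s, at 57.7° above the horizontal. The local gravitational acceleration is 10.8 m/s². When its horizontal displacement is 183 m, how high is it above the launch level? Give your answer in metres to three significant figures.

Horizontal component vₓ = 51.10 cos 57.7° = 27.31 m/s; vertical v_y0 = 51.10 sin 57.7° = 43.19 m/s.
Time to reach x = 183 m: t = x/vₓ = 183/27.31 = 6.702 s.
Height: y = v_y0 t − ½ g t² = 43.19 × 6.702 − 5.400 × 6.702² = 289.5 − 242.5 = 46.93 m.

46.9 m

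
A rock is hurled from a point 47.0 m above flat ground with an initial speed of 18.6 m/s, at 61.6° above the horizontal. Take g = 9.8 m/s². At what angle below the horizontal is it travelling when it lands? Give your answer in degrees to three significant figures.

Components: vₓ = 18.60 cos 61.6° = 8.847 m/s, v_y0 = 18.60 sin 61.6° = 16.36 m/s.
Vertical motion (up positive, ground at y = 0): 4.900 t² − (16.36) t − 47.0 = 0, so t = (16.36 + √(16.36² + 2·9.80·47.0)) / 9.80 = (16.36 + 34.48) / 9.80 = 5.188 s.
At impact: v_y = v_y0 − g t = −34.48 m/s; vₓ = 8.847 m/s.
Angle below horizontal: arctan(|v_y|/vₓ) = arctan(34.48/8.847) = 75.61°.

75.6°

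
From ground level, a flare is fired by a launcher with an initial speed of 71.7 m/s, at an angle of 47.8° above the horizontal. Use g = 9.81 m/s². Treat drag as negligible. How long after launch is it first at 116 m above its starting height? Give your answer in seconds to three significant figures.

3.03 s

Horizontal component vₓ = 71.70 cos 47.8° = 48.16 m/s; vertical v_y0 = 71.70 sin 47.8° = 53.12 m/s.
Set y = v_y0 t − ½ g t² = 116: 4.905 t² − 53.12 t + 116 = 0.
Quadratic formula: t = (53.12 ± √545.36) / 9.81 = (53.12 ± 23.35) / 9.81 → t = 3.034 s or 7.795 s.
The first (ascending) time is 3.034 s.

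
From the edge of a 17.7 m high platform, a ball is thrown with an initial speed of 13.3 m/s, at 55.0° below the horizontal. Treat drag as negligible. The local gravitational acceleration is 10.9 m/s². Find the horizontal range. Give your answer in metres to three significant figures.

8.10 m

Horizontal component vₓ = 13.30 cos 55.0° = 7.629 m/s; vertical v_y0 = −10.89 m/s (downward).
Vertical motion (up positive, ground at y = 0): 5.450 t² − (−10.89) t − 17.7 = 0, so t = (−10.89 + √(10.89² + 2·10.9·17.7)) / 10.9 = (−10.89 + 22.46) / 10.9 = 1.061 s.
Horizontal distance: R = vₓ t = 7.629 × 1.061 = 8.096 m.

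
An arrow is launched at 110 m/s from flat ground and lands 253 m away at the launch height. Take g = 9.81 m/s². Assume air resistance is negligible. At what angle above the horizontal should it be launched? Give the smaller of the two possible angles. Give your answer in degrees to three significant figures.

5.92°

Level-ground range R = v₀² sin(2θ)/g ⇒ sin(2θ) = gR/v₀² = 9.81 × 253 / 110² = 0.2051.
2θ = 11.84° or 180° − 11.84° = 168.2°, so θ = 5.918° or 84.08°.
The smaller angle is 5.918°.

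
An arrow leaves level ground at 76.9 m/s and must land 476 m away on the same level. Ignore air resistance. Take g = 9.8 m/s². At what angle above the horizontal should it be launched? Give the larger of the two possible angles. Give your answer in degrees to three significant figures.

From R = (v₀²/g) sin 2θ: sin 2θ = 9.80 × 476 / 5913.6 = 0.7888.
2θ = 52.08° or 180° − 52.08° = 127.9°, so θ = 26.04° or 63.96°.
The larger angle is 63.96°.

64.0°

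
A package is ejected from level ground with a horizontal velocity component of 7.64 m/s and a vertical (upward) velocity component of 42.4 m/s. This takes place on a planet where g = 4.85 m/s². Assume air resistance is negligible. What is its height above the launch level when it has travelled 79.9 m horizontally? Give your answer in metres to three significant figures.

178 m

Time to reach x = 79.9 m: t = x/vₓ = 79.9/7.640 = 10.46 s.
Height: y = v_y0 t − ½ g t² = 42.40 × 10.46 − 2.425 × 10.46² = 443.4 − 265.2 = 178.2 m.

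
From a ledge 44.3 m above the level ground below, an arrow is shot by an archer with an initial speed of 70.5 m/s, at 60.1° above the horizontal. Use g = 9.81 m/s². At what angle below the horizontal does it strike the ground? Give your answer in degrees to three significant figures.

62.6°

Resolve: vₓ = 70.50 cos 60.1° = 35.14 m/s and v_y0 = 70.50 sin 60.1° = 61.12 m/s.
The projectile lands when y = 44.3 + (61.12) t − ½·9.81·t² = 0. Positive root: t = (61.12 + √(61.12² + 2·9.81·44.3)) / 9.81 = (61.12 + 67.86) / 9.81 = 13.15 s.
At impact: v_y = v_y0 − g t = −67.86 m/s; vₓ = 35.14 m/s.
Angle below horizontal: arctan(|v_y|/vₓ) = arctan(67.86/35.14) = 62.62°.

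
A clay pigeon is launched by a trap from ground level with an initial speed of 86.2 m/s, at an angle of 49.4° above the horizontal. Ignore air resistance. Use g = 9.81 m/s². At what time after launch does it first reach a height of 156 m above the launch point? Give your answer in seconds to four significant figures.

3.107 s

vₓ = 86.20 cos 49.4° = 56.10 m/s; v_y0 = 86.20 sin 49.4° = 65.45 m/s.
Set y = v_y0 t − ½ g t² = 156: 4.905 t² − 65.45 t + 156 = 0.
Quadratic formula: t = (65.45 ± √1222.9) / 9.81 = (65.45 ± 34.97) / 9.81 → t = 3.107 s or 10.24 s.
The first (ascending) time is 3.107 s.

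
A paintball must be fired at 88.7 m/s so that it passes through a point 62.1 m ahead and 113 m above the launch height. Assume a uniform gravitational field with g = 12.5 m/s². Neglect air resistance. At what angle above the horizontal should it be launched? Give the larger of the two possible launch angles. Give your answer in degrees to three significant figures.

86.9°

Trajectory: y = x tanθ − g x² (1 + tan²θ)/(2v₀²). With x = 62.1, y = 113, v₀ = 88.7, g = 12.5:
3.063 tan²θ − 62.1 tanθ + (116.1) = 0.
tanθ = [62.1 ± √(62.1² − 4 × 3.063 × (116.1))] / (2 × 3.063) = (62.1 ± 49.34) / 6.127, giving tanθ = 2.083 or 18.19.
θ = 64.36° or 86.85°; the larger is 86.85°.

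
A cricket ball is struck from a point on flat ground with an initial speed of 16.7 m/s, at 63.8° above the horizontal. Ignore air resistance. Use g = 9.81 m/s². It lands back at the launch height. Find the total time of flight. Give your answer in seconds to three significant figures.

Horizontal component vₓ = 16.70 cos 63.8° = 7.373 m/s; vertical v_y0 = 16.70 sin 63.8° = 14.98 m/s.
Time of flight on level ground: T = 2 v_y0 / g = 2 × 14.98 / 9.81 = 3.055 s.

3.05 s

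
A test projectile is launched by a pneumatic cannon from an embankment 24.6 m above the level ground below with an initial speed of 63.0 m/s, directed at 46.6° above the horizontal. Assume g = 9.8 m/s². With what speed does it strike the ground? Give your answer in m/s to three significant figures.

Horizontal component vₓ = 63.00 cos 46.6° = 43.29 m/s; vertical v_y0 = 63.00 sin 46.6° = 45.77 m/s.
With up positive and y = 0 at the ground: y(t) = 24.6 + (45.77) t − 4.900 t². Setting y = 0 and taking the positive root: t = [45.77 + √(45.77² + 2·9.80·24.6)] / 9.80 = (45.77 + 50.77) / 9.80 = 9.851 s.
Vertical velocity at impact: v_y = v_y0 − g t = 45.77 − 9.80 × 9.851 = −50.77 m/s.
Speed: |v| = √(vₓ² + v_y²) = √(43.29² + 50.77²) = 66.72 m/s.

66.7 m/s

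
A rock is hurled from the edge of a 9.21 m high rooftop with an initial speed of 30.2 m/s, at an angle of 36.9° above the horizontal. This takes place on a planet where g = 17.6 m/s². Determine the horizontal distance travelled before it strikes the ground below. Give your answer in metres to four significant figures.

Components: vₓ = 30.20 cos 36.9° = 24.15 m/s, v_y0 = 30.20 sin 36.9° = 18.13 m/s.
With up positive and y = 0 at the ground: y(t) = 9.21 + (18.13) t − 8.800 t². Setting y = 0 and taking the positive root: t = [18.13 + √(18.13² + 2·17.6·9.21)] / 17.6 = (18.13 + 25.55) / 17.6 = 2.482 s.
Horizontal distance: R = vₓ t = 24.15 × 2.482 = 59.95 m.

59.95 m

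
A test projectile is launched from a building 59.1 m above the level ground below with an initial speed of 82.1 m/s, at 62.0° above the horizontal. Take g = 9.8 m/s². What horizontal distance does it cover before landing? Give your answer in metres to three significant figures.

600 m

vₓ = 82.10 cos 62.0° = 38.54 m/s; v_y0 = 82.10 sin 62.0° = 72.49 m/s.
The projectile lands when y = 59.1 + (72.49) t − ½·9.80·t² = 0. Positive root: t = (72.49 + √(72.49² + 2·9.80·59.1)) / 9.80 = (72.49 + 80.08) / 9.80 = 15.57 s.
Horizontal distance: R = vₓ t = 38.54 × 15.57 = 600.1 m.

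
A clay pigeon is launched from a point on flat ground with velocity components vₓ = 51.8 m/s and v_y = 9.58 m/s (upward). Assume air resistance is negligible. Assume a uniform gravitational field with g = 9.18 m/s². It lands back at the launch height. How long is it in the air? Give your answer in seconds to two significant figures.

It returns to y = 0 when t = 2 v_y0 / g = 2(9.580)/9.18 = 2.087 s.

2.1 s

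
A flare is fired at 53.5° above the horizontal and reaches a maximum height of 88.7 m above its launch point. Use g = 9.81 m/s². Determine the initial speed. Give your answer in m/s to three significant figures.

51.9 m/s

At the peak v_y = 0, so v_y0 = √(2gH) = √(2 × 9.81 × 88.7) = 41.72 m/s.
v_y0 = v₀ sin θ ⇒ v₀ = 41.72 / sin 53.5° = 51.90 m/s.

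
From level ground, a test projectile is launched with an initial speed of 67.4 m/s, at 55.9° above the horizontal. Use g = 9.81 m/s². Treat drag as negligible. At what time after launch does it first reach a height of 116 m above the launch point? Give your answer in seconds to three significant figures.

2.74 s

vₓ = 67.40 cos 55.9° = 37.79 m/s; v_y0 = 67.40 sin 55.9° = 55.81 m/s.
Set y = v_y0 t − ½ g t² = 116: 4.905 t² − 55.81 t + 116 = 0.
Quadratic formula: t = (55.81 ± √838.98) / 9.81 = (55.81 ± 28.97) / 9.81 → t = 2.737 s or 8.642 s.
The first (ascending) time is 2.737 s.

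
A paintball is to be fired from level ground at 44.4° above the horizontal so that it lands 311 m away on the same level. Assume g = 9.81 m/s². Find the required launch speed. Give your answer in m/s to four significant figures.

Level-ground range: R = v₀² sin(2θ)/g, so v₀ = √(gR / sin 2θ).
v₀ = √(9.81 × 311 / sin 88.80°) = √(3051 / 0.9998) = √3051.6 = 55.24 m/s.

55.24 m/s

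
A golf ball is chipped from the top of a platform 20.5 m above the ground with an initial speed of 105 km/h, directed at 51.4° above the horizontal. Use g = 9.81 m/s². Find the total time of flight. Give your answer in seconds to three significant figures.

5.42 s

Convert: 105 km/h = 105/3.6 = 29.17 m/s.
Resolve: vₓ = 29.17 cos 51.4° = 18.20 m/s and v_y0 = 29.17 sin 51.4° = 22.79 m/s.
With up positive and y = 0 at the ground: y(t) = 20.5 + (22.79) t − 4.905 t². Setting y = 0 and taking the positive root: t = [22.79 + √(22.79² + 2·9.81·20.5)] / 9.81 = (22.79 + 30.36) / 9.81 = 5.418 s.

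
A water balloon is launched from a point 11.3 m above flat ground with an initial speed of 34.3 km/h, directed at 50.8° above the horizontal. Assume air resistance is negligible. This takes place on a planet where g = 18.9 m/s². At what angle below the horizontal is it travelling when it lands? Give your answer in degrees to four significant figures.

Convert: 34.3 km/h = 34.3/3.6 = 9.528 m/s.
vₓ = 9.528 cos 50.8° = 6.022 m/s; v_y0 = 9.528 sin 50.8° = 7.383 m/s.
With up positive and y = 0 at the ground: y(t) = 11.3 + (7.383) t − 9.450 t². Setting y = 0 and taking the positive root: t = [7.383 + √(7.383² + 2·18.9·11.3)] / 18.9 = (7.383 + 21.95) / 18.9 = 1.552 s.
At impact: v_y = v_y0 − g t = −21.95 m/s; vₓ = 6.022 m/s.
Angle below horizontal: arctan(|v_y|/vₓ) = arctan(21.95/6.022) = 74.66°.

74.66°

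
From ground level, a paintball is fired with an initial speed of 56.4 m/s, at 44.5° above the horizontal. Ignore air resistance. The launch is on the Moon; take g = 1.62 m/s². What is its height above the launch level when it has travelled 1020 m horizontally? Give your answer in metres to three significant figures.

482 m

Resolve: vₓ = 56.40 cos 44.5° = 40.23 m/s and v_y0 = 56.40 sin 44.5° = 39.53 m/s.
At x = 1020 m, t = x/vₓ = 1020/40.23 = 25.36 s.
Height: y = v_y0 t − ½ g t² = 39.53 × 25.36 − 0.8100 × 25.36² = 1002 − 520.8 = 481.6 m.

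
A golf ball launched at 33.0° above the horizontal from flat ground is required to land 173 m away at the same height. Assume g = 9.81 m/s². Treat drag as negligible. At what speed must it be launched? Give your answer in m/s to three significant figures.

From R = (v₀² / g) sin 2θ: v₀ = √(gR / sin 2θ).
v₀ = √(9.81 × 173 / sin 66.00°) = √(1697 / 0.9135) = √1857.7 = 43.10 m/s.

43.1 m/s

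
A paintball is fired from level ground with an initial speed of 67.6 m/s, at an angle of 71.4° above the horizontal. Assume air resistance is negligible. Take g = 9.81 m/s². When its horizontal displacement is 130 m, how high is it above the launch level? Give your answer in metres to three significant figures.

208 m

Horizontal component vₓ = 67.60 cos 71.4° = 21.56 m/s; vertical v_y0 = 67.60 sin 71.4° = 64.07 m/s.
At x = 130 m, t = x/vₓ = 130/21.56 = 6.029 s.
Height: y = v_y0 t − ½ g t² = 64.07 × 6.029 − 4.905 × 6.029² = 386.3 − 178.3 = 208.0 m.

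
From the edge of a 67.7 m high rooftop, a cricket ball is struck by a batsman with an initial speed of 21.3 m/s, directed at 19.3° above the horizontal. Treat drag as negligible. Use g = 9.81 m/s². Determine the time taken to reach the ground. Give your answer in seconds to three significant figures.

4.50 s

vₓ = 21.30 cos 19.3° = 20.10 m/s; v_y0 = 21.30 sin 19.3° = 7.040 m/s.
The projectile lands when y = 67.7 + (7.040) t − ½·9.81·t² = 0. Positive root: t = (7.040 + √(7.040² + 2·9.81·67.7)) / 9.81 = (7.040 + 37.12) / 9.81 = 4.501 s.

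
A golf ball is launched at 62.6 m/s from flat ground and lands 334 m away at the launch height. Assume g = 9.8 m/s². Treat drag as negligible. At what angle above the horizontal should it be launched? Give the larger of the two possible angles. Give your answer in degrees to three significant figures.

61.7°

R = v₀² sin 2θ / g gives sin 2θ = gR/v₀² = 9.80·334/62.6² = 0.8353.
2θ = 56.64° or 180° − 56.64° = 123.4°, so θ = 28.32° or 61.68°.
The larger angle is 61.68°.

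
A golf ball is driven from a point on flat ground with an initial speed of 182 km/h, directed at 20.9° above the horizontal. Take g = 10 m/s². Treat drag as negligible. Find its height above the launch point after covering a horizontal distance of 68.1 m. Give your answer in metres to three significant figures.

15.6 m

Convert: 182 km/h = 182/3.6 = 50.56 m/s.
vₓ = 50.56 cos 20.9° = 47.23 m/s; v_y0 = 50.56 sin 20.9° = 18.04 m/s.
x = vₓ t ⇒ t = 68.1/47.23 = 1.442 s.
Height: y = v_y0 t − ½ g t² = 18.04 × 1.442 − 5.000 × 1.442² = 26.00 − 10.40 = 15.61 m.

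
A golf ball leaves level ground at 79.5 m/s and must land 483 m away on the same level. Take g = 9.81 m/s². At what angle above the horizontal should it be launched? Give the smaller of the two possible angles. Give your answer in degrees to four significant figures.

24.28°

Level-ground range R = v₀² sin(2θ)/g ⇒ sin(2θ) = gR/v₀² = 9.81 × 483 / 79.5² = 0.7497.
2θ = 48.56° or 180° − 48.56° = 131.4°, so θ = 24.28° or 65.72°.
The smaller angle is 24.28°.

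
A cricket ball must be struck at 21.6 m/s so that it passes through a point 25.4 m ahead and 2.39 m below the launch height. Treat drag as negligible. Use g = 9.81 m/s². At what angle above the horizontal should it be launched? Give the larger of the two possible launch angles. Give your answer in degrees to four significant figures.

Trajectory: y = x tanθ − g x² (1 + tan²θ)/(2v₀²). With x = 25.4, y = −2.39, v₀ = 21.6, g = 9.81:
6.783 tan²θ − 25.4 tanθ + (4.393) = 0.
tanθ = [25.4 ± √(25.4² − 4 × 6.783 × (4.393))] / (2 × 6.783) = (25.4 ± 22.93) / 13.57, giving tanθ = 0.1818 or 3.563.
θ = 10.30° or 74.32°; the larger is 74.32°.

74.32°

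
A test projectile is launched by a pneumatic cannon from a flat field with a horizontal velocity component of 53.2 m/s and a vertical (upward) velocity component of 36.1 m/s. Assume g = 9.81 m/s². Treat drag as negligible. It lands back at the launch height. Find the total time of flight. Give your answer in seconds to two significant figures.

Time of flight on level ground: T = 2 v_y0 / g = 2 × 36.10 / 9.81 = 7.360 s.

7.4 s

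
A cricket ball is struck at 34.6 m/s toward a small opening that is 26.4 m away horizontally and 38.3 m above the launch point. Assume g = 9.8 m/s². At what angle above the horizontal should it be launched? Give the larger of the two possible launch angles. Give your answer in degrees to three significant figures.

Trajectory: y = x tanθ − g x² (1 + tan²θ)/(2v₀²). With x = 26.4, y = 38.3, v₀ = 34.6, g = 9.80:
2.853 tan²θ − 26.4 tanθ + (41.15) = 0.
tanθ = [26.4 ± √(26.4² − 4 × 2.853 × (41.15))] / (2 × 2.853) = (26.4 ± 15.08) / 5.705, giving tanθ = 1.984 or 7.270.
θ = 63.25° or 82.17°; the larger is 82.17°.

82.2°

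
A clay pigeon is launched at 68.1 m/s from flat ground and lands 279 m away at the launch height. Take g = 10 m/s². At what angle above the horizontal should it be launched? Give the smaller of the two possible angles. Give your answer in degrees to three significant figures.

18.5°

Level-ground range R = v₀² sin(2θ)/g ⇒ sin(2θ) = gR/v₀² = 10.0 × 279 / 68.1² = 0.6016.
2θ = 36.98° or 180° − 36.98° = 143.0°, so θ = 18.49° or 71.51°.
The smaller angle is 18.49°.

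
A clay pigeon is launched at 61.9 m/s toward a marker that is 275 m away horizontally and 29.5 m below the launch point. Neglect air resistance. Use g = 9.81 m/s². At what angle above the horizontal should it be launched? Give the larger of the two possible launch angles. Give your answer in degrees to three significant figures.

Trajectory: y = x tanθ − g x² (1 + tan²θ)/(2v₀²). With x = 275, y = −29.5, v₀ = 61.9, g = 9.81:
96.81 tan²θ − 275 tanθ + (67.31) = 0.
tanθ = [275 ± √(275² − 4 × 96.81 × (67.31))] / (2 × 96.81) = (275 ± 222.6) / 193.6, giving tanθ = 0.2705 or 2.570.
θ = 15.14° or 68.74°; the larger is 68.74°.

68.7°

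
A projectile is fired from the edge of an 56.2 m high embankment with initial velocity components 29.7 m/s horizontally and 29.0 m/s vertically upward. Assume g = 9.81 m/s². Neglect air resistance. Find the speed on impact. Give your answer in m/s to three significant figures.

53.2 m/s

Vertical motion (up positive, ground at y = 0): 4.905 t² − (29.00) t − 56.2 = 0, so t = (29.00 + √(29.00² + 2·9.81·56.2)) / 9.81 = (29.00 + 44.09) / 9.81 = 7.450 s.
Vertical velocity at impact: v_y = v_y0 − g t = 29.00 − 9.81 × 7.450 = −44.09 m/s.
Speed: |v| = √(vₓ² + v_y²) = √(29.70² + 44.09²) = 53.16 m/s.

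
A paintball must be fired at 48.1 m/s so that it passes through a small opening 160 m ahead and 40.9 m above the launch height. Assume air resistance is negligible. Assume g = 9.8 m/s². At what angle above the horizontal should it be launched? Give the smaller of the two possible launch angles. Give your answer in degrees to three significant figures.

Trajectory: y = x tanθ − g x² (1 + tan²θ)/(2v₀²). With x = 160, y = 40.9, v₀ = 48.1, g = 9.80:
54.22 tan²θ − 160 tanθ + (95.12) = 0.
tanθ = [160 ± √(160² − 4 × 54.22 × (95.12))] / (2 × 54.22) = (160 ± 70.51) / 108.4, giving tanθ = 0.8253 or 2.126.
θ = 39.53° or 64.81°; the smaller is 39.53°.

39.5°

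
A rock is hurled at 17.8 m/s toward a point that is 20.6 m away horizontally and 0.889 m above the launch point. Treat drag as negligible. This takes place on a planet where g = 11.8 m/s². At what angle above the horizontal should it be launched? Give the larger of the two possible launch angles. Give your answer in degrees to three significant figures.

Trajectory: y = x tanθ − g x² (1 + tan²θ)/(2v₀²). With x = 20.6, y = 0.889, v₀ = 17.8, g = 11.8:
7.902 tan²θ − 20.6 tanθ + (8.791) = 0.
tanθ = [20.6 ± √(20.6² − 4 × 7.902 × (8.791))] / (2 × 7.902) = (20.6 ± 12.10) / 15.80, giving tanθ = 0.5376 or 2.069.
θ = 28.26° or 64.21°; the larger is 64.21°.

64.2°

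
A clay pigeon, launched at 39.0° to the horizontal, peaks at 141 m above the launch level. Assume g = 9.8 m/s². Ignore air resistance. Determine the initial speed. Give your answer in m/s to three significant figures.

83.5 m/s

At the peak v_y = 0, so v_y0 = √(2gH) = √(2 × 9.80 × 141) = 52.57 m/s.
v_y0 = v₀ sin θ ⇒ v₀ = 52.57 / sin 39.0° = 83.53 m/s.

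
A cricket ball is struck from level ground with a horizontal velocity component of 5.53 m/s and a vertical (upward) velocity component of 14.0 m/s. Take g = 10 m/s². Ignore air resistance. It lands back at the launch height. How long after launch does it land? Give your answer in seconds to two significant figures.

2.8 s

Time of flight on level ground: T = 2 v_y0 / g = 2 × 14.00 / 10.0 = 2.800 s.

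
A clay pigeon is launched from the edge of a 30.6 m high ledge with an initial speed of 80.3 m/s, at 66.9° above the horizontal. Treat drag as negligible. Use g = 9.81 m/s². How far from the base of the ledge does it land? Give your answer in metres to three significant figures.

Resolve: vₓ = 80.30 cos 66.9° = 31.50 m/s and v_y0 = 80.30 sin 66.9° = 73.86 m/s.
The projectile lands when y = 30.6 + (73.86) t − ½·9.81·t² = 0. Positive root: t = (73.86 + √(73.86² + 2·9.81·30.6)) / 9.81 = (73.86 + 77.82) / 9.81 = 15.46 s.
Horizontal distance: R = vₓ t = 31.50 × 15.46 = 487.1 m.

487 m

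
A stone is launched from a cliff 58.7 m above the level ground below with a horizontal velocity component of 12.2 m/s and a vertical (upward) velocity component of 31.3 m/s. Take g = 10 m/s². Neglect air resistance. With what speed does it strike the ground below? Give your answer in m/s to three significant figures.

The projectile lands when y = 58.7 + (31.30) t − ½·10.0·t² = 0. Positive root: t = (31.30 + √(31.30² + 2·10.0·58.7)) / 10.0 = (31.30 + 46.41) / 10.0 = 7.771 s.
Vertical velocity at impact: v_y = v_y0 − g t = 31.30 − 10.0 × 7.771 = −46.41 m/s.
Speed: |v| = √(vₓ² + v_y²) = √(12.20² + 46.41²) = 47.98 m/s.

48.0 m/s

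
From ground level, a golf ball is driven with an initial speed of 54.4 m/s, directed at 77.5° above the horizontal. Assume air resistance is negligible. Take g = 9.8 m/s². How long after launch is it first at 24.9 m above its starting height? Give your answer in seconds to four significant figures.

0.4911 s

vₓ = 54.40 cos 77.5° = 11.77 m/s; v_y0 = 54.40 sin 77.5° = 53.11 m/s.
Height y(t) = 53.11 t − 4.900 t² = 24.9 gives 4.900 t² − 53.11 t + 24.9 = 0.
Quadratic formula: t = (53.11 ± √2332.7) / 9.80 = (53.11 ± 48.30) / 9.80 → t = 0.4911 s or 10.35 s.
The first (ascending) time is 0.4911 s.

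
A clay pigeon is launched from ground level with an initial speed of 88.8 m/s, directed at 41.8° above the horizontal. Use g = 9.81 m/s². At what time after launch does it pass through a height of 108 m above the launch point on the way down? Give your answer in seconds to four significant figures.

9.826 s

Components: vₓ = 88.80 cos 41.8° = 66.20 m/s, v_y0 = 88.80 sin 41.8° = 59.19 m/s.
Set y = v_y0 t − ½ g t² = 108: 4.905 t² − 59.19 t + 108 = 0.
t = [59.19 ± √(59.19² − 2·9.81·108)] / 9.81 = (59.19 ± 37.21) / 9.81, so t = 2.241 s or t = 9.826 s.
The descending-branch root is 9.826 s.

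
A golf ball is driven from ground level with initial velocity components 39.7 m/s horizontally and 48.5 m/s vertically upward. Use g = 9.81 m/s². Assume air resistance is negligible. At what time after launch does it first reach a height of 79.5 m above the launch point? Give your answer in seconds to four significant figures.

2.074 s

Set y = v_y0 t − ½ g t² = 79.5: 4.905 t² − 48.50 t + 79.5 = 0.
t = [48.50 ± √(48.50² − 2·9.81·79.5)] / 9.81 = (48.50 ± 28.15) / 9.81, so t = 2.074 s or t = 7.814 s.
The first (ascending) time is 2.074 s.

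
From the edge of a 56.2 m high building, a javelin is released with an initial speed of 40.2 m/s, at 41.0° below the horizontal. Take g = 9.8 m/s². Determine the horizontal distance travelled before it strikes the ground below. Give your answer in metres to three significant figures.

49.6 m

vₓ = 40.20 cos 41.0° = 30.34 m/s; v_y0 = −26.37 m/s (downward).
With up positive and y = 0 at the ground: y(t) = 56.2 + (−26.37) t − 4.900 t². Setting y = 0 and taking the positive root: t = [−26.37 + √(26.37² + 2·9.80·56.2)] / 9.80 = (−26.37 + 42.39) / 9.80 = 1.635 s.
Horizontal distance: R = vₓ t = 30.34 × 1.635 = 49.59 m.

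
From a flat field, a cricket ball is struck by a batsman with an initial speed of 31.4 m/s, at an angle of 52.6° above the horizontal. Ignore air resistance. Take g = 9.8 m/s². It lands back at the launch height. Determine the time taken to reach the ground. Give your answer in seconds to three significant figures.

vₓ = 31.40 cos 52.6° = 19.07 m/s; v_y0 = 31.40 sin 52.6° = 24.94 m/s.
Landing at launch height ⇒ T = 2 v_y0 / g = 2 × 24.94 / 9.80 = 5.091 s.

5.09 s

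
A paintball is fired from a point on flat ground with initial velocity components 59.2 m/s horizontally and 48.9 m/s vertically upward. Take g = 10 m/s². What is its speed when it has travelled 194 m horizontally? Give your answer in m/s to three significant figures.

Time to reach x = 194 m: t = x/vₓ = 194/59.20 = 3.277 s.
Vertical velocity there: v_y = v_y0 − g t = 48.90 − 10.0 × 3.277 = 16.13 m/s.
Speed: √(vₓ² + v_y²) = √(59.20² + 16.13²) = 61.36 m/s.

61.4 m/s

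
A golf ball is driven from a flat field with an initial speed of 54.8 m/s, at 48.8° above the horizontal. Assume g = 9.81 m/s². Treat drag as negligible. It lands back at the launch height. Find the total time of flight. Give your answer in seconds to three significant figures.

vₓ = 54.80 cos 48.8° = 36.10 m/s; v_y0 = 54.80 sin 48.8° = 41.23 m/s.
It returns to y = 0 when t = 2 v_y0 / g = 2(41.23)/9.81 = 8.406 s.

8.41 s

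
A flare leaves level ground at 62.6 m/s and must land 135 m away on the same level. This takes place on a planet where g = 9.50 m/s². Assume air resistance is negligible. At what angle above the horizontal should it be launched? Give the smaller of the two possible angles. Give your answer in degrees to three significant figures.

R = v₀² sin 2θ / g gives sin 2θ = gR/v₀² = 9.50·135/62.6² = 0.3273.
2θ = 19.10° or 180° − 19.10° = 160.9°, so θ = 9.552° or 80.45°.
The smaller angle is 9.552°.

9.55°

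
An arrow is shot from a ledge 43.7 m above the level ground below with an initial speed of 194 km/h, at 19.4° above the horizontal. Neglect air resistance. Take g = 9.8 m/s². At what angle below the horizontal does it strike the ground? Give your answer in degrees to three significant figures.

Convert: 194 km/h = 194/3.6 = 53.89 m/s.
Resolve: vₓ = 53.89 cos 19.4° = 50.83 m/s and v_y0 = 53.89 sin 19.4° = 17.90 m/s.
The projectile lands when y = 43.7 + (17.90) t − ½·9.80·t² = 0. Positive root: t = (17.90 + √(17.90² + 2·9.80·43.7)) / 9.80 = (17.90 + 34.31) / 9.80 = 5.327 s.
At impact: v_y = v_y0 − g t = −34.31 m/s; vₓ = 50.83 m/s.
Angle below horizontal: arctan(|v_y|/vₓ) = arctan(34.31/50.83) = 34.02°.

34.0°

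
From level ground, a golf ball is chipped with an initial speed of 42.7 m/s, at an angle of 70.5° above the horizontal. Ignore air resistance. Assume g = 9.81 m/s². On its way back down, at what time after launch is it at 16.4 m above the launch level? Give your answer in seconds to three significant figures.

7.78 s

vₓ = 42.70 cos 70.5° = 14.25 m/s; v_y0 = 42.70 sin 70.5° = 40.25 m/s.
Height y(t) = 40.25 t − 4.905 t² = 16.4 gives 4.905 t² − 40.25 t + 16.4 = 0.
t = [40.25 ± √(40.25² − 2·9.81·16.4)] / 9.81 = (40.25 ± 36.03) / 9.81, so t = 0.4300 s or t = 7.776 s.
The descending-branch root is 7.776 s.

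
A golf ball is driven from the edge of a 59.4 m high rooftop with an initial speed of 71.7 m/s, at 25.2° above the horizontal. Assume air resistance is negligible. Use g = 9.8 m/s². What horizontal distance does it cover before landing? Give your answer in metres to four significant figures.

Resolve: vₓ = 71.70 cos 25.2° = 64.88 m/s and v_y0 = 71.70 sin 25.2° = 30.53 m/s.
With up positive and y = 0 at the ground: y(t) = 59.4 + (30.53) t − 4.900 t². Setting y = 0 and taking the positive root: t = [30.53 + √(30.53² + 2·9.80·59.4)] / 9.80 = (30.53 + 45.78) / 9.80 = 7.787 s.
Horizontal distance: R = vₓ t = 64.88 × 7.787 = 505.2 m.

505.2 m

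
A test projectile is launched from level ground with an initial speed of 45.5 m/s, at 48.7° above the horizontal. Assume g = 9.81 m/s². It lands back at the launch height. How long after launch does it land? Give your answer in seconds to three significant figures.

6.97 s

Horizontal component vₓ = 45.50 cos 48.7° = 30.03 m/s; vertical v_y0 = 45.50 sin 48.7° = 34.18 m/s.
Landing at launch height ⇒ T = 2 v_y0 / g = 2 × 34.18 / 9.81 = 6.969 s.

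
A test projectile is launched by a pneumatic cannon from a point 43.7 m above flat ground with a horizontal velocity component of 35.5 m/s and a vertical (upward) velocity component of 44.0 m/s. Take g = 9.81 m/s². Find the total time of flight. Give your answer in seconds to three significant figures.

Vertical motion (up positive, ground at y = 0): 4.905 t² − (44.00) t − 43.7 = 0, so t = (44.00 + √(44.00² + 2·9.81·43.7)) / 9.81 = (44.00 + 52.85) / 9.81 = 9.873 s.

9.87 s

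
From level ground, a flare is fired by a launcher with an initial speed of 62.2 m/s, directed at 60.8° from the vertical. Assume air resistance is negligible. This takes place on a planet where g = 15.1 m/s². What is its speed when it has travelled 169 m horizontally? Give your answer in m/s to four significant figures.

Resolve: vₓ = 62.20 sin 60.8° = 54.30 m/s and v_y0 = 62.20 cos 60.8° = 30.34 m/s.
Time to reach x = 169 m: t = x/vₓ = 169/54.30 = 3.113 s.
Vertical velocity there: v_y = v_y0 − g t = 30.34 − 15.1 × 3.113 = −16.66 m/s.
Speed: √(vₓ² + v_y²) = √(54.30² + 16.66²) = 56.79 m/s.

56.79 m/s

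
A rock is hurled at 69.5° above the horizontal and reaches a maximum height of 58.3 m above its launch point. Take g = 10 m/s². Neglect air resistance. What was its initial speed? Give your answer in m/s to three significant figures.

36.5 m/s

At the peak v_y = 0, so v_y0 = √(2gH) = √(2 × 10.0 × 58.3) = 34.15 m/s.
v_y0 = v₀ sin θ ⇒ v₀ = 34.15 / sin 69.5° = 36.46 m/s.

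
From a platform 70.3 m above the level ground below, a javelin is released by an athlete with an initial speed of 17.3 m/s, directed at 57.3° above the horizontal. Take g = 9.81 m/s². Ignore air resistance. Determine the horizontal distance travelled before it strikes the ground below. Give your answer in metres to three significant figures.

vₓ = 17.30 cos 57.3° = 9.346 m/s; v_y0 = 17.30 sin 57.3° = 14.56 m/s.
With up positive and y = 0 at the ground: y(t) = 70.3 + (14.56) t − 4.905 t². Setting y = 0 and taking the positive root: t = [14.56 + √(14.56² + 2·9.81·70.3)] / 9.81 = (14.56 + 39.89) / 9.81 = 5.550 s.
Horizontal distance: R = vₓ t = 9.346 × 5.550 = 51.87 m.

51.9 m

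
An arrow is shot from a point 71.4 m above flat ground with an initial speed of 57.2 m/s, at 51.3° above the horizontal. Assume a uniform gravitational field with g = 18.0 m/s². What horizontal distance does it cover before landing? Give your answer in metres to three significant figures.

vₓ = 57.20 cos 51.3° = 35.76 m/s; v_y0 = 57.20 sin 51.3° = 44.64 m/s.
With up positive and y = 0 at the ground: y(t) = 71.4 + (44.64) t − 9.000 t². Setting y = 0 and taking the positive root: t = [44.64 + √(44.64² + 2·18.0·71.4)] / 18.0 = (44.64 + 67.55) / 18.0 = 6.233 s.
Horizontal distance: R = vₓ t = 35.76 × 6.233 = 222.9 m.

223 m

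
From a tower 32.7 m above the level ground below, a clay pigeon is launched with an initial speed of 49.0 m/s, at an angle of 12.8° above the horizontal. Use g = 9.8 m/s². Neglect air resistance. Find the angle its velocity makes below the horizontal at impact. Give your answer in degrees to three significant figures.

30.0°

Components: vₓ = 49.00 cos 12.8° = 47.78 m/s, v_y0 = 49.00 sin 12.8° = 10.86 m/s.
Vertical motion (up positive, ground at y = 0): 4.900 t² − (10.86) t − 32.7 = 0, so t = (10.86 + √(10.86² + 2·9.80·32.7)) / 9.80 = (10.86 + 27.55) / 9.80 = 3.919 s.
At impact: v_y = v_y0 − g t = −27.55 m/s; vₓ = 47.78 m/s.
Angle below horizontal: arctan(|v_y|/vₓ) = arctan(27.55/47.78) = 29.96°.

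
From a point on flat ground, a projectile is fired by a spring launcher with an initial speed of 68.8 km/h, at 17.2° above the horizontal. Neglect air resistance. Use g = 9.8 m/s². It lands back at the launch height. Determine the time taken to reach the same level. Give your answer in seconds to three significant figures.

Convert: 68.8 km/h = 68.8/3.6 = 19.11 m/s.
vₓ = 19.11 cos 17.2° = 18.26 m/s; v_y0 = 19.11 sin 17.2° = 5.651 m/s.
Time of flight on level ground: T = 2 v_y0 / g = 2 × 5.651 / 9.80 = 1.153 s.

1.15 s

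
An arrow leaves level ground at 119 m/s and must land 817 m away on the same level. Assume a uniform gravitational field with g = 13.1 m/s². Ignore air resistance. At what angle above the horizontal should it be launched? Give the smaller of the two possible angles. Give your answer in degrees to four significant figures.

R = v₀² sin 2θ / g gives sin 2θ = gR/v₀² = 13.1·817/119² = 0.7558.
2θ = 49.09° or 180° − 49.09° = 130.9°, so θ = 24.55° or 65.45°.
The smaller angle is 24.55°.

24.55°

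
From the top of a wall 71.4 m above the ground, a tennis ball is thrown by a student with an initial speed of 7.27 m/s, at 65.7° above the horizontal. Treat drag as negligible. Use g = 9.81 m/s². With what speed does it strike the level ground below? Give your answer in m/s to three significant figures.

Resolve: vₓ = 7.270 cos 65.7° = 2.992 m/s and v_y0 = 7.270 sin 65.7° = 6.626 m/s.
Vertical motion (up positive, ground at y = 0): 4.905 t² − (6.626) t − 71.4 = 0, so t = (6.626 + √(6.626² + 2·9.81·71.4)) / 9.81 = (6.626 + 38.01) / 9.81 = 4.550 s.
Vertical velocity at impact: v_y = v_y0 − g t = 6.626 − 9.81 × 4.550 = −38.01 m/s.
Speed: |v| = √(vₓ² + v_y²) = √(2.992² + 38.01²) = 38.13 m/s.

38.1 m/s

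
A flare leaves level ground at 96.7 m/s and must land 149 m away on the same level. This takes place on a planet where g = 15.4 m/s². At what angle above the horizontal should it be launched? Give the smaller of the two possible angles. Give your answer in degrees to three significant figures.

Level-ground range R = v₀² sin(2θ)/g ⇒ sin(2θ) = gR/v₀² = 15.4 × 149 / 96.7² = 0.2454.
2θ = 14.20° or 180° − 14.20° = 165.8°, so θ = 7.102° or 82.90°.
The smaller angle is 7.102°.

7.10°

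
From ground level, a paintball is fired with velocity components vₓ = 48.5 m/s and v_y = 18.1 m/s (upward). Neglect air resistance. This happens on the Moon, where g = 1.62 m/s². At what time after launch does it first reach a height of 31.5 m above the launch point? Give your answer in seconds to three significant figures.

1.90 s

Require v_y0 t − ½ g t² = 31.5, i.e. 0.8100 t² − 18.10 t + 31.5 = 0.
Quadratic formula: t = (18.10 ± √225.55) / 1.62 = (18.10 ± 15.02) / 1.62 → t = 1.902 s or 20.44 s.
The first (ascending) time is 1.902 s.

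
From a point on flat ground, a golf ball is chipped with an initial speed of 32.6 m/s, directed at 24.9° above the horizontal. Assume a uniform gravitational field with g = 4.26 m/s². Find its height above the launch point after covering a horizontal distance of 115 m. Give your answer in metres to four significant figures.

21.16 m

Horizontal component vₓ = 32.60 cos 24.9° = 29.57 m/s; vertical v_y0 = 32.60 sin 24.9° = 13.73 m/s.
Time to reach x = 115 m: t = x/vₓ = 115/29.57 = 3.889 s.
Height: y = v_y0 t − ½ g t² = 13.73 × 3.889 − 2.130 × 3.889² = 53.38 − 32.22 = 21.16 m.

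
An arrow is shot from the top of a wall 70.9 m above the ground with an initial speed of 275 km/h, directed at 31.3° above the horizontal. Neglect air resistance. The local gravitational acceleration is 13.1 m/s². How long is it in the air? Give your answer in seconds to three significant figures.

7.50 s

Convert: 275 km/h = 275/3.6 = 76.39 m/s.
Resolve: vₓ = 76.39 cos 31.3° = 65.27 m/s and v_y0 = 76.39 sin 31.3° = 39.69 m/s.
Vertical motion (up positive, ground at y = 0): 6.550 t² − (39.69) t − 70.9 = 0, so t = (39.69 + √(39.69² + 2·13.1·70.9)) / 13.1 = (39.69 + 58.59) / 13.1 = 7.502 s.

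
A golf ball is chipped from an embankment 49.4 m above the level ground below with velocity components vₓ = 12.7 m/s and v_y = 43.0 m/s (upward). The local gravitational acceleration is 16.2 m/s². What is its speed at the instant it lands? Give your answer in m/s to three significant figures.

60.1 m/s

With up positive and y = 0 at the ground: y(t) = 49.4 + (43.00) t − 8.100 t². Setting y = 0 and taking the positive root: t = [43.00 + √(43.00² + 2·16.2·49.4)] / 16.2 = (43.00 + 58.73) / 16.2 = 6.280 s.
Vertical velocity at impact: v_y = v_y0 − g t = 43.00 − 16.2 × 6.280 = −58.73 m/s.
Speed: |v| = √(vₓ² + v_y²) = √(12.70² + 58.73²) = 60.09 m/s.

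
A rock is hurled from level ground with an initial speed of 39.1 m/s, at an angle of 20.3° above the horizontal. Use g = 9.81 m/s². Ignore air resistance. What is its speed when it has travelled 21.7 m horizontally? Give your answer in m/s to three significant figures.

37.5 m/s

Horizontal component vₓ = 39.10 cos 20.3° = 36.67 m/s; vertical v_y0 = 39.10 sin 20.3° = 13.57 m/s.
Time to reach x = 21.7 m: t = x/vₓ = 21.7/36.67 = 0.5917 s.
Vertical velocity there: v_y = v_y0 − g t = 13.57 − 9.81 × 0.5917 = 7.760 m/s.
Speed: √(vₓ² + v_y²) = √(36.67² + 7.760²) = 37.48 m/s.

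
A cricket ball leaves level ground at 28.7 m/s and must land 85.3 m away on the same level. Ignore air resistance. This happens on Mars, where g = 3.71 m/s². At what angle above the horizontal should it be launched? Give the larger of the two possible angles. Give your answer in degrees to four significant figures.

Level-ground range R = v₀² sin(2θ)/g ⇒ sin(2θ) = gR/v₀² = 3.71 × 85.3 / 28.7² = 0.3842.
2θ = 22.59° or 180° − 22.59° = 157.4°, so θ = 11.30° or 78.70°.
The larger angle is 78.70°.

78.70°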